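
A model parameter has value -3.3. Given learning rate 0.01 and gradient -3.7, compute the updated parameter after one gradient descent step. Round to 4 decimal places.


w_new = w_old - lr * gradient
= -3.3 - 0.01 * -3.7
= -3.3 - (-0.037)
= -3.2630

-3.2630


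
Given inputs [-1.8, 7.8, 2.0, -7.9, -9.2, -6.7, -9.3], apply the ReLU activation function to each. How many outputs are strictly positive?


ReLU(x) = max(0, x) for each element:
ReLU(-1.8) = 0
ReLU(7.8) = 7.8
ReLU(2.0) = 2.0
ReLU(-7.9) = 0
ReLU(-9.2) = 0
ReLU(-6.7) = 0
ReLU(-9.3) = 0
Active neurons (>0): 2

2


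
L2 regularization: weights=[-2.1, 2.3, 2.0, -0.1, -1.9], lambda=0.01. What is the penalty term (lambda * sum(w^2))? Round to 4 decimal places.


Squaring each weight:
(-2.1)^2 = 4.41
2.3^2 = 5.29
2.0^2 = 4.0
(-0.1)^2 = 0.01
(-1.9)^2 = 3.61
Sum of squares = 17.32
Penalty = 0.01 * 17.32 = 0.1732

0.1732


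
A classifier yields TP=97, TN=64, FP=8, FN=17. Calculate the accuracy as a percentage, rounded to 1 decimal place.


Accuracy = (TP + TN) / (TP + TN + FP + FN) * 100
= (97 + 64) / (97 + 64 + 8 + 17)
= 161 / 186
= 0.8656
= 86.6%

86.6


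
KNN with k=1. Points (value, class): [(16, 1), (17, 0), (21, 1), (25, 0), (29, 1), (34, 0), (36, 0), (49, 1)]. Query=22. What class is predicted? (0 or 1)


Distances from query 22:
Point 21 (class 1): distance = 1
K=1 nearest neighbors: classes = [1]
Votes for class 1: 1 / 1
Majority vote => class 1

1


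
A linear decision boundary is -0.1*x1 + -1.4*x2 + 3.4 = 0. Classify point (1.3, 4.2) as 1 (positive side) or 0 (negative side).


Compute -0.1 * 1.3 + -1.4 * 4.2 + 3.4
= -0.13 + -5.88 + 3.4
= -2.61
Since -2.61 < 0, the point is on the negative side.

0


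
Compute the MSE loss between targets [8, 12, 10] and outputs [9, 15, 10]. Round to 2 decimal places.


Differences: [-1, -3, 0]
Squared errors: [1, 9, 0]
Sum of squared errors = 10
MSE = 10 / 3 = 3.33

3.33


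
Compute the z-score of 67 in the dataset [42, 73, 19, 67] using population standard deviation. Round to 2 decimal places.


Mean = (42 + 73 + 19 + 67) / 4 = 50.25
Variance = sum((x_i - mean)^2) / n = 460.6875
Std = sqrt(460.6875) = 21.4636
Z = (x - mean) / std
= (67 - 50.25) / 21.4636
= 16.75 / 21.4636
= 0.78

0.78


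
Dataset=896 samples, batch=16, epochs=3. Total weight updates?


Iterations per epoch = 896 / 16 = 56
Total updates = iterations_per_epoch * epochs
= 56 * 3
= 168

168


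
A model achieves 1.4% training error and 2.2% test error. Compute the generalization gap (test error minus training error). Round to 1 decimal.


Generalization gap = test_error - train_error
= 2.2 - 1.4
= 0.8%
A small gap suggests good generalization.

0.8


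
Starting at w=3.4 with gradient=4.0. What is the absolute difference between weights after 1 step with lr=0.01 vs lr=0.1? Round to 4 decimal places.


With lr=0.01: w_new = 3.4 - 0.01 * 4.0 = 3.36
With lr=0.1: w_new = 3.4 - 0.1 * 4.0 = 3.0
Absolute difference = |3.36 - 3.0|
= 0.3600

0.3600


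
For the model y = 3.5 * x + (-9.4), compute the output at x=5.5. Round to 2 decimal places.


y = 3.5 * 5.5 + (-9.4)
= 19.25 + (-9.4)
= 9.85

9.85


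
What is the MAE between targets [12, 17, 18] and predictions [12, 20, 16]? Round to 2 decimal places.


Absolute errors: [0, 3, 2]
Sum of absolute errors = 5
MAE = 5 / 3 = 1.67

1.67


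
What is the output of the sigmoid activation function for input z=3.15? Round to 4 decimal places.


sigmoid(z) = 1 / (1 + exp(-z))
exp(-(3.15)) = exp(-3.15) = 0.0429
1 + 0.0429 = 1.0429
1 / 1.0429 = 0.9589

0.9589


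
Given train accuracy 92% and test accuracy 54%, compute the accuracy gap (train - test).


Gap = train_accuracy - test_accuracy
= 92 - 54
= 38%
This large gap strongly indicates overfitting.

38


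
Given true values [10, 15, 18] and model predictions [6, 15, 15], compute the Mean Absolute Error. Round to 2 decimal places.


Absolute errors: [4, 0, 3]
Sum of absolute errors = 7
MAE = 7 / 3 = 2.33

2.33


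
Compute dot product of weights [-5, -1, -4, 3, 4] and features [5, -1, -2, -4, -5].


Element-wise products:
-5 * 5 = -25
-1 * -1 = 1
-4 * -2 = 8
3 * -4 = -12
4 * -5 = -20
Sum = -25 + 1 + 8 + -12 + -20
= -48

-48


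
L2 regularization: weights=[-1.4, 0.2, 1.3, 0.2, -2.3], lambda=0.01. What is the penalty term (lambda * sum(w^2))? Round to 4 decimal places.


Squaring each weight:
(-1.4)^2 = 1.96
0.2^2 = 0.04
1.3^2 = 1.69
0.2^2 = 0.04
(-2.3)^2 = 5.29
Sum of squares = 9.02
Penalty = 0.01 * 9.02 = 0.0902

0.0902


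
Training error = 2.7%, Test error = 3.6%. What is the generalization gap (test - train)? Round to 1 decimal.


Generalization gap = test_error - train_error
= 3.6 - 2.7
= 0.9%
A small gap suggests good generalization.

0.9


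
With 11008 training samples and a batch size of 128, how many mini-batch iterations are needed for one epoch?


Iterations per epoch = dataset_size / batch_size
= 11008 / 128
= 86

86


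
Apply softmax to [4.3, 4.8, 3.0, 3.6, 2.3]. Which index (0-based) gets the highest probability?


Softmax is a monotonic transformation, so it preserves the argmax.
We need to find the index of the maximum logit.
Index 0: 4.3
Index 1: 4.8
Index 2: 3.0
Index 3: 3.6
Index 4: 2.3
Maximum logit = 4.8 at index 1

1


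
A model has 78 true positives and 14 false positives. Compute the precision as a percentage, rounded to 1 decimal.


Precision = TP / (TP + FP) * 100
= 78 / (78 + 14)
= 78 / 92
= 0.8478
= 84.8%

84.8


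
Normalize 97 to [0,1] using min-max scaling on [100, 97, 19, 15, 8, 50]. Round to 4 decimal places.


Min = 8, Max = 100
Range = 100 - 8 = 92
Scaled = (x - min) / (max - min)
= (97 - 8) / 92
= 89 / 92
= 0.9674

0.9674


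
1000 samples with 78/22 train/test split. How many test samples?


Train samples = 1000 * 78% = 780
Test samples = 1000 - 780
= 220

220


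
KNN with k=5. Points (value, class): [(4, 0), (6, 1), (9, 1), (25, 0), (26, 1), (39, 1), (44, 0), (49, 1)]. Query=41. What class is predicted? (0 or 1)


Distances from query 41:
Point 39 (class 1): distance = 2
Point 44 (class 0): distance = 3
Point 49 (class 1): distance = 8
Point 26 (class 1): distance = 15
Point 25 (class 0): distance = 16
K=5 nearest neighbors: classes = [1, 0, 1, 1, 0]
Votes for class 1: 3 / 5
Majority vote => class 1

1


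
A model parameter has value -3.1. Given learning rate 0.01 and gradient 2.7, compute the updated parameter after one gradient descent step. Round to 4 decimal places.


w_new = w_old - lr * gradient
= -3.1 - 0.01 * 2.7
= -3.1 - (0.027)
= -3.1270

-3.1270


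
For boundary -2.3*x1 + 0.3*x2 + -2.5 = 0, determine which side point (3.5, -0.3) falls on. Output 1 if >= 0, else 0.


Compute -2.3 * 3.5 + 0.3 * -0.3 + -2.5
= -8.05 + -0.09 + -2.5
= -10.64
Since -10.64 < 0, the point is on the negative side.

0


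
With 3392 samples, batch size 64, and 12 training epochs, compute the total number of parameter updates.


Iterations per epoch = 3392 / 64 = 53
Total updates = iterations_per_epoch * epochs
= 53 * 12
= 636

636


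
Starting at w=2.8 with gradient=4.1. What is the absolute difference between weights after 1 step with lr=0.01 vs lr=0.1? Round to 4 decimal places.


With lr=0.01: w_new = 2.8 - 0.01 * 4.1 = 2.759
With lr=0.1: w_new = 2.8 - 0.1 * 4.1 = 2.39
Absolute difference = |2.759 - 2.39|
= 0.3690

0.3690


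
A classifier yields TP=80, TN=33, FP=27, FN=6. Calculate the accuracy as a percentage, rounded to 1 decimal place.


Accuracy = (TP + TN) / (TP + TN + FP + FN) * 100
= (80 + 33) / (80 + 33 + 27 + 6)
= 113 / 146
= 0.774
= 77.4%

77.4


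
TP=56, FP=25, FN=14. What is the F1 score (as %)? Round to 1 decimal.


Precision = TP / (TP + FP) = 56 / 81 = 0.6914
Recall = TP / (TP + FN) = 56 / 70 = 0.8
F1 = 2 * P * R / (P + R)
= 2 * 0.6914 * 0.8 / (0.6914 + 0.8)
= 1.1062 / 1.4914
= 0.7417
As percentage: 74.2%

74.2


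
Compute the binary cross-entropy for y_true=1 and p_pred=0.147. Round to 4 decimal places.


For y=1: Loss = -log(p)
= -log(0.147)
= -(-1.9173)
= 1.9173

1.9173


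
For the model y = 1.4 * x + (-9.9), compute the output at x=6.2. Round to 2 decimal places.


y = 1.4 * 6.2 + (-9.9)
= 8.68 + (-9.9)
= -1.22

-1.22


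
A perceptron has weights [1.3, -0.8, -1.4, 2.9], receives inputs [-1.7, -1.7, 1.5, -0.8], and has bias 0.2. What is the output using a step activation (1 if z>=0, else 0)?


z = w . x + b
= 1.3*-1.7 + -0.8*-1.7 + -1.4*1.5 + 2.9*-0.8 + 0.2
= -2.21 + 1.36 + -2.1 + -2.32 + 0.2
= -5.27 + 0.2
= -5.07
Since z = -5.07 < 0, output = 0

0


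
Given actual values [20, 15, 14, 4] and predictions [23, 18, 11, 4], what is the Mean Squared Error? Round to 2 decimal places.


Differences: [-3, -3, 3, 0]
Squared errors: [9, 9, 9, 0]
Sum of squared errors = 27
MSE = 27 / 4 = 6.75

6.75


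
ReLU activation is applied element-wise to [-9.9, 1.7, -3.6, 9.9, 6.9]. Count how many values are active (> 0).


ReLU(x) = max(0, x) for each element:
ReLU(-9.9) = 0
ReLU(1.7) = 1.7
ReLU(-3.6) = 0
ReLU(9.9) = 9.9
ReLU(6.9) = 6.9
Active neurons (>0): 3

3


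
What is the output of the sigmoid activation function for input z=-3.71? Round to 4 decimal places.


sigmoid(z) = 1 / (1 + exp(-z))
exp(-(-3.71)) = exp(3.71) = 40.8538
1 + 40.8538 = 41.8538
1 / 41.8538 = 0.0239

0.0239


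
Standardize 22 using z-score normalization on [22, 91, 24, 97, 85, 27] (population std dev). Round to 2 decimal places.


Mean = (22 + 91 + 24 + 97 + 85 + 27) / 6 = 57.6667
Variance = sum((x_i - mean)^2) / n = 1125.2222
Std = sqrt(1125.2222) = 33.5443
Z = (x - mean) / std
= (22 - 57.6667) / 33.5443
= -35.6667 / 33.5443
= -1.06

-1.06


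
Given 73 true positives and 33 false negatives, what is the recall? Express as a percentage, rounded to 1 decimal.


Recall = TP / (TP + FN) * 100
= 73 / (73 + 33)
= 73 / 106
= 0.6887
= 68.9%

68.9


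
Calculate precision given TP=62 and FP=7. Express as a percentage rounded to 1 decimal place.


Precision = TP / (TP + FP) * 100
= 62 / (62 + 7)
= 62 / 69
= 0.8986
= 89.9%

89.9


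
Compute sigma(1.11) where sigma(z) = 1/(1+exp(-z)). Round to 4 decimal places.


sigmoid(z) = 1 / (1 + exp(-z))
exp(-(1.11)) = exp(-1.11) = 0.3296
1 + 0.3296 = 1.3296
1 / 1.3296 = 0.7521

0.7521


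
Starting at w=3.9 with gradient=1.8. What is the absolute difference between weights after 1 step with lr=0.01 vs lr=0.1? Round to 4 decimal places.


With lr=0.01: w_new = 3.9 - 0.01 * 1.8 = 3.882
With lr=0.1: w_new = 3.9 - 0.1 * 1.8 = 3.72
Absolute difference = |3.882 - 3.72|
= 0.1620

0.1620


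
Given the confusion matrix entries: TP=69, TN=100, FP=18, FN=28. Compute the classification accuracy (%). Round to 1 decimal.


Accuracy = (TP + TN) / (TP + TN + FP + FN) * 100
= (69 + 100) / (69 + 100 + 18 + 28)
= 169 / 215
= 0.786
= 78.6%

78.6


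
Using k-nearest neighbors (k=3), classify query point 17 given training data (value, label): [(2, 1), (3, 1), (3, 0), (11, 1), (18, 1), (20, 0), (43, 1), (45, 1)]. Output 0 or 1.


Distances from query 17:
Point 18 (class 1): distance = 1
Point 20 (class 0): distance = 3
Point 11 (class 1): distance = 6
K=3 nearest neighbors: classes = [1, 0, 1]
Votes for class 1: 2 / 3
Majority vote => class 1

1


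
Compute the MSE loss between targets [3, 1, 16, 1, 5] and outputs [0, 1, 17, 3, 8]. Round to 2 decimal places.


Differences: [3, 0, -1, -2, -3]
Squared errors: [9, 0, 1, 4, 9]
Sum of squared errors = 23
MSE = 23 / 5 = 4.60

4.60


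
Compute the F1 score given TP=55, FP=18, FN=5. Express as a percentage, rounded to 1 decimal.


Precision = TP / (TP + FP) = 55 / 73 = 0.7534
Recall = TP / (TP + FN) = 55 / 60 = 0.9167
F1 = 2 * P * R / (P + R)
= 2 * 0.7534 * 0.9167 / (0.7534 + 0.9167)
= 1.3813 / 1.6701
= 0.8271
As percentage: 82.7%

82.7


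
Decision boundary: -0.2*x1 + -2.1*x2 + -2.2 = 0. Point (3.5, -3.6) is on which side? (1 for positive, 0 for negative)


Compute -0.2 * 3.5 + -2.1 * -3.6 + -2.2
= -0.7 + 7.56 + -2.2
= 4.66
Since 4.66 >= 0, the point is on the positive side.

1


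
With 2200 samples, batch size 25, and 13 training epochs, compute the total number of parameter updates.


Iterations per epoch = 2200 / 25 = 88
Total updates = iterations_per_epoch * epochs
= 88 * 13
= 1144

1144


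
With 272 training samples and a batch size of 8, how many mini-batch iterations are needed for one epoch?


Iterations per epoch = dataset_size / batch_size
= 272 / 8
= 34

34


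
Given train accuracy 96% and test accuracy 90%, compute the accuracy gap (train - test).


Gap = train_accuracy - test_accuracy
= 96 - 90
= 6%
This moderate gap may indicate mild overfitting.

6


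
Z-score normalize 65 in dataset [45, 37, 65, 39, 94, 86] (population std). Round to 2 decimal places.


Mean = (45 + 37 + 65 + 39 + 94 + 86) / 6 = 61.0
Variance = sum((x_i - mean)^2) / n = 507.6667
Std = sqrt(507.6667) = 22.5315
Z = (x - mean) / std
= (65 - 61.0) / 22.5315
= 4.0 / 22.5315
= 0.18

0.18


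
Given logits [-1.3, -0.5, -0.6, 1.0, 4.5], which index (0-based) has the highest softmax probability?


Softmax is a monotonic transformation, so it preserves the argmax.
We need to find the index of the maximum logit.
Index 0: -1.3
Index 1: -0.5
Index 2: -0.6
Index 3: 1.0
Index 4: 4.5
Maximum logit = 4.5 at index 4

4


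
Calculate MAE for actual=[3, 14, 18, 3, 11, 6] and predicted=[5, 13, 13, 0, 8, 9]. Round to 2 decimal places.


Absolute errors: [2, 1, 5, 3, 3, 3]
Sum of absolute errors = 17
MAE = 17 / 6 = 2.83

2.83


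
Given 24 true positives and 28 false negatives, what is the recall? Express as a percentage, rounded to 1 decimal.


Recall = TP / (TP + FN) * 100
= 24 / (24 + 28)
= 24 / 52
= 0.4615
= 46.2%

46.2


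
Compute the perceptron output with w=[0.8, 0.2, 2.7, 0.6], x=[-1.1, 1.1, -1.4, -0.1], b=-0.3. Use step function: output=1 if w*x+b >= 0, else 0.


z = w . x + b
= 0.8*-1.1 + 0.2*1.1 + 2.7*-1.4 + 0.6*-0.1 + -0.3
= -0.88 + 0.22 + -3.78 + -0.06 + -0.3
= -4.5 + -0.3
= -4.8
Since z = -4.8 < 0, output = 0

0


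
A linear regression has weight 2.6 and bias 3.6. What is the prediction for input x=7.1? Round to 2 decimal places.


y = 2.6 * 7.1 + (3.6)
= 18.46 + (3.6)
= 22.06

22.06


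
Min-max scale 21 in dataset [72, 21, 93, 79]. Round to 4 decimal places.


Min = 21, Max = 93
Range = 93 - 21 = 72
Scaled = (x - min) / (max - min)
= (21 - 21) / 72
= 0 / 72
= 0.0000

0.0000


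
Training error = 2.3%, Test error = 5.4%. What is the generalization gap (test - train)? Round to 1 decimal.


Generalization gap = test_error - train_error
= 5.4 - 2.3
= 3.1%
A moderate gap.

3.1


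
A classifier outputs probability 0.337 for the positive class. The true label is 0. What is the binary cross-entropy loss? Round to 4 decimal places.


For y=0: Loss = -log(1-p)
= -log(1 - 0.337)
= -log(0.663)
= -(-0.411)
= 0.4110

0.4110


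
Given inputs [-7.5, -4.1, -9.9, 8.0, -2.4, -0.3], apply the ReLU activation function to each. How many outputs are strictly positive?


ReLU(x) = max(0, x) for each element:
ReLU(-7.5) = 0
ReLU(-4.1) = 0
ReLU(-9.9) = 0
ReLU(8.0) = 8.0
ReLU(-2.4) = 0
ReLU(-0.3) = 0
Active neurons (>0): 1

1


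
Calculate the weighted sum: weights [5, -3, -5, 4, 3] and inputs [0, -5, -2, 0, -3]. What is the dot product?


Element-wise products:
5 * 0 = 0
-3 * -5 = 15
-5 * -2 = 10
4 * 0 = 0
3 * -3 = -9
Sum = 0 + 15 + 10 + 0 + -9
= 16

16


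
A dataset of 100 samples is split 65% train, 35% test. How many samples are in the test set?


Train samples = 100 * 65% = 65
Test samples = 100 - 65
= 35

35


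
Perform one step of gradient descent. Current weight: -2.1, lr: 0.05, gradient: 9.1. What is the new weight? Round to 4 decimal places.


w_new = w_old - lr * gradient
= -2.1 - 0.05 * 9.1
= -2.1 - (0.455)
= -2.5550

-2.5550


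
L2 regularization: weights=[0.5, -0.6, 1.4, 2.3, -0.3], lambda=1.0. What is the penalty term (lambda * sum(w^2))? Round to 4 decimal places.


Squaring each weight:
0.5^2 = 0.25
(-0.6)^2 = 0.36
1.4^2 = 1.96
2.3^2 = 5.29
(-0.3)^2 = 0.09
Sum of squares = 7.95
Penalty = 1.0 * 7.95 = 7.9500

7.9500


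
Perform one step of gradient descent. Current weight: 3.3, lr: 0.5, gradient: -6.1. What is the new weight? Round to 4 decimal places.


w_new = w_old - lr * gradient
= 3.3 - 0.5 * -6.1
= 3.3 - (-3.05)
= 6.3500

6.3500


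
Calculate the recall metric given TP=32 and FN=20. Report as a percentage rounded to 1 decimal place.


Recall = TP / (TP + FN) * 100
= 32 / (32 + 20)
= 32 / 52
= 0.6154
= 61.5%

61.5


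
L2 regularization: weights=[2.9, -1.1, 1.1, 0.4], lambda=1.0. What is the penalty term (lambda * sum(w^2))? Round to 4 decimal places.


Squaring each weight:
2.9^2 = 8.41
(-1.1)^2 = 1.21
1.1^2 = 1.21
0.4^2 = 0.16
Sum of squares = 10.99
Penalty = 1.0 * 10.99 = 10.9900

10.9900


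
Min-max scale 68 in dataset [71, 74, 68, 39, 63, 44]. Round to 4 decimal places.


Min = 39, Max = 74
Range = 74 - 39 = 35
Scaled = (x - min) / (max - min)
= (68 - 39) / 35
= 29 / 35
= 0.8286

0.8286


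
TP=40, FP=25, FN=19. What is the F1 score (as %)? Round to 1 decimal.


Precision = TP / (TP + FP) = 40 / 65 = 0.6154
Recall = TP / (TP + FN) = 40 / 59 = 0.678
F1 = 2 * P * R / (P + R)
= 2 * 0.6154 * 0.678 / (0.6154 + 0.678)
= 0.8344 / 1.2934
= 0.6452
As percentage: 64.5%

64.5


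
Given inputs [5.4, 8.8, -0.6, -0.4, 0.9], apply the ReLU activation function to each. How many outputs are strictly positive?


ReLU(x) = max(0, x) for each element:
ReLU(5.4) = 5.4
ReLU(8.8) = 8.8
ReLU(-0.6) = 0
ReLU(-0.4) = 0
ReLU(0.9) = 0.9
Active neurons (>0): 3

3


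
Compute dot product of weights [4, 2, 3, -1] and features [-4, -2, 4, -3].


Element-wise products:
4 * -4 = -16
2 * -2 = -4
3 * 4 = 12
-1 * -3 = 3
Sum = -16 + -4 + 12 + 3
= -5

-5


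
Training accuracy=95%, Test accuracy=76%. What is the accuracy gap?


Gap = train_accuracy - test_accuracy
= 95 - 76
= 19%
This gap suggests the model is overfitting.

19


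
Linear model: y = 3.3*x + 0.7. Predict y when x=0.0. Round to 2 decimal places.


y = 3.3 * 0.0 + (0.7)
= 0.0 + (0.7)
= 0.70

0.70


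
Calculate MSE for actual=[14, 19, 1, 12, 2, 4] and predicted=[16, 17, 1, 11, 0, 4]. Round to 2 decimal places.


Differences: [-2, 2, 0, 1, 2, 0]
Squared errors: [4, 4, 0, 1, 4, 0]
Sum of squared errors = 13
MSE = 13 / 6 = 2.17

2.17


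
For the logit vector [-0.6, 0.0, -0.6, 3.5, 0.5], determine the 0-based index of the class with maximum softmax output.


Softmax is a monotonic transformation, so it preserves the argmax.
We need to find the index of the maximum logit.
Index 0: -0.6
Index 1: 0.0
Index 2: -0.6
Index 3: 3.5
Index 4: 0.5
Maximum logit = 3.5 at index 3

3


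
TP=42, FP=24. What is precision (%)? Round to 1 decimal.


Precision = TP / (TP + FP) * 100
= 42 / (42 + 24)
= 42 / 66
= 0.6364
= 63.6%

63.6


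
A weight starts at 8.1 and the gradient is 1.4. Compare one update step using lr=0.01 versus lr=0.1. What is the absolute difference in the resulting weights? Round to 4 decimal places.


With lr=0.01: w_new = 8.1 - 0.01 * 1.4 = 8.086
With lr=0.1: w_new = 8.1 - 0.1 * 1.4 = 7.96
Absolute difference = |8.086 - 7.96|
= 0.1260

0.1260


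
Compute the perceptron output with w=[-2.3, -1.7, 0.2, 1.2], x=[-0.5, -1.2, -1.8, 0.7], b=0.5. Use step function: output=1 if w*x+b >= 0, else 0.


z = w . x + b
= -2.3*-0.5 + -1.7*-1.2 + 0.2*-1.8 + 1.2*0.7 + 0.5
= 1.15 + 2.04 + -0.36 + 0.84 + 0.5
= 3.67 + 0.5
= 4.17
Since z = 4.17 >= 0, output = 1

1


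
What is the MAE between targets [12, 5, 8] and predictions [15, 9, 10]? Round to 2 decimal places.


Absolute errors: [3, 4, 2]
Sum of absolute errors = 9
MAE = 9 / 3 = 3.00

3.00


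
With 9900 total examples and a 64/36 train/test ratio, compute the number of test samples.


Train samples = 9900 * 64% = 6336
Test samples = 9900 - 6336
= 3564

3564


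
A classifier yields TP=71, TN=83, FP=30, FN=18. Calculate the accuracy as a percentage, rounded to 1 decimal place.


Accuracy = (TP + TN) / (TP + TN + FP + FN) * 100
= (71 + 83) / (71 + 83 + 30 + 18)
= 154 / 202
= 0.7624
= 76.2%

76.2


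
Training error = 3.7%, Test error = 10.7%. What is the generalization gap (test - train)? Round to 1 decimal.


Generalization gap = test_error - train_error
= 10.7 - 3.7
= 7.0%
A moderate gap.

7.0


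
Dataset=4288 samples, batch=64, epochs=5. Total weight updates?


Iterations per epoch = 4288 / 64 = 67
Total updates = iterations_per_epoch * epochs
= 67 * 5
= 335

335


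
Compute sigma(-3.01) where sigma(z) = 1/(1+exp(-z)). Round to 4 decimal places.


sigmoid(z) = 1 / (1 + exp(-z))
exp(-(-3.01)) = exp(3.01) = 20.2874
1 + 20.2874 = 21.2874
1 / 21.2874 = 0.0470

0.0470


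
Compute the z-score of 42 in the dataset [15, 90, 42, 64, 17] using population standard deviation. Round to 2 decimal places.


Mean = (15 + 90 + 42 + 64 + 17) / 5 = 45.6
Variance = sum((x_i - mean)^2) / n = 815.44
Std = sqrt(815.44) = 28.5559
Z = (x - mean) / std
= (42 - 45.6) / 28.5559
= -3.6 / 28.5559
= -0.13

-0.13


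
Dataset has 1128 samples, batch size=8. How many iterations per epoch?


Iterations per epoch = dataset_size / batch_size
= 1128 / 8
= 141

141


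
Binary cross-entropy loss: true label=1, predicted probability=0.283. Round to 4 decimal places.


For y=1: Loss = -log(p)
= -log(0.283)
= -(-1.2623)
= 1.2623

1.2623


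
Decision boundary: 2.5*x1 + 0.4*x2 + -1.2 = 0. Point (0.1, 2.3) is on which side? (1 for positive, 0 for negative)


Compute 2.5 * 0.1 + 0.4 * 2.3 + -1.2
= 0.25 + 0.92 + -1.2
= -0.03
Since -0.03 < 0, the point is on the negative side.

0


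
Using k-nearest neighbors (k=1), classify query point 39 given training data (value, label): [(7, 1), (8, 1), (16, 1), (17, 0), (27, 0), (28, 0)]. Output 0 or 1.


Distances from query 39:
Point 28 (class 0): distance = 11
K=1 nearest neighbors: classes = [0]
Votes for class 1: 0 / 1
Majority vote => class 0

0


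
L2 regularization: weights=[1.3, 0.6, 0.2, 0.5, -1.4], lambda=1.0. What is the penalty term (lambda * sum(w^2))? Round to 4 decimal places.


Squaring each weight:
1.3^2 = 1.69
0.6^2 = 0.36
0.2^2 = 0.04
0.5^2 = 0.25
(-1.4)^2 = 1.96
Sum of squares = 4.3
Penalty = 1.0 * 4.3 = 4.3000

4.3000


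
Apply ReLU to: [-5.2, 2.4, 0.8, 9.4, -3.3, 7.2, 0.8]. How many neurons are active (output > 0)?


ReLU(x) = max(0, x) for each element:
ReLU(-5.2) = 0
ReLU(2.4) = 2.4
ReLU(0.8) = 0.8
ReLU(9.4) = 9.4
ReLU(-3.3) = 0
ReLU(7.2) = 7.2
ReLU(0.8) = 0.8
Active neurons (>0): 5

5


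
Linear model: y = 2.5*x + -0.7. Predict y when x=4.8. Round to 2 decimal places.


y = 2.5 * 4.8 + (-0.7)
= 12.0 + (-0.7)
= 11.30

11.30


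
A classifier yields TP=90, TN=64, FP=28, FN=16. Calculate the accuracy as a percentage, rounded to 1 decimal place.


Accuracy = (TP + TN) / (TP + TN + FP + FN) * 100
= (90 + 64) / (90 + 64 + 28 + 16)
= 154 / 198
= 0.7778
= 77.8%

77.8


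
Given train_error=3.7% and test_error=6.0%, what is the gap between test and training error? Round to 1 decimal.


Generalization gap = test_error - train_error
= 6.0 - 3.7
= 2.3%
A moderate gap.

2.3


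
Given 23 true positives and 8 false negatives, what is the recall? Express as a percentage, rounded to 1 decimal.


Recall = TP / (TP + FN) * 100
= 23 / (23 + 8)
= 23 / 31
= 0.7419
= 74.2%

74.2


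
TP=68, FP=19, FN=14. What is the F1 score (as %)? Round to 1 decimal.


Precision = TP / (TP + FP) = 68 / 87 = 0.7816
Recall = TP / (TP + FN) = 68 / 82 = 0.8293
F1 = 2 * P * R / (P + R)
= 2 * 0.7816 * 0.8293 / (0.7816 + 0.8293)
= 1.2963 / 1.6109
= 0.8047
As percentage: 80.5%

80.5


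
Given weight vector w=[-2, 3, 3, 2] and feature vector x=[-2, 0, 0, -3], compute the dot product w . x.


Element-wise products:
-2 * -2 = 4
3 * 0 = 0
3 * 0 = 0
2 * -3 = -6
Sum = 4 + 0 + 0 + -6
= -2

-2


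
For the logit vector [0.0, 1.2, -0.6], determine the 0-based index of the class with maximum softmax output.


Softmax is a monotonic transformation, so it preserves the argmax.
We need to find the index of the maximum logit.
Index 0: 0.0
Index 1: 1.2
Index 2: -0.6
Maximum logit = 1.2 at index 1

1


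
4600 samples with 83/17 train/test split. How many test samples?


Train samples = 4600 * 83% = 3818
Test samples = 4600 - 3818
= 782

782


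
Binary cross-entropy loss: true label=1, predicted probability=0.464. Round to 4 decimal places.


For y=1: Loss = -log(p)
= -log(0.464)
= -(-0.7679)
= 0.7679

0.7679


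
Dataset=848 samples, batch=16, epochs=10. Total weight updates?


Iterations per epoch = 848 / 16 = 53
Total updates = iterations_per_epoch * epochs
= 53 * 10
= 530

530


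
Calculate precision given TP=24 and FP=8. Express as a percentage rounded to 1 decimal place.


Precision = TP / (TP + FP) * 100
= 24 / (24 + 8)
= 24 / 32
= 0.75
= 75.0%

75.0


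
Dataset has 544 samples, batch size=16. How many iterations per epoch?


Iterations per epoch = dataset_size / batch_size
= 544 / 16
= 34

34


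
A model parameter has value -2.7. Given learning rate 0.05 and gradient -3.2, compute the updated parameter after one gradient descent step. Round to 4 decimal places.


w_new = w_old - lr * gradient
= -2.7 - 0.05 * -3.2
= -2.7 - (-0.16)
= -2.5400

-2.5400


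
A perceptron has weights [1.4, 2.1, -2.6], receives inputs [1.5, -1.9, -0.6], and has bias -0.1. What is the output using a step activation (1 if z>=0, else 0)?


z = w . x + b
= 1.4*1.5 + 2.1*-1.9 + -2.6*-0.6 + -0.1
= 2.1 + -3.99 + 1.56 + -0.1
= -0.33 + -0.1
= -0.43
Since z = -0.43 < 0, output = 0

0


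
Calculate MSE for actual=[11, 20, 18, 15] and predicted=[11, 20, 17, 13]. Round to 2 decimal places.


Differences: [0, 0, 1, 2]
Squared errors: [0, 0, 1, 4]
Sum of squared errors = 5
MSE = 5 / 4 = 1.25

1.25


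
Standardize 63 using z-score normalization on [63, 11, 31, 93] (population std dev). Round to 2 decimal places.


Mean = (63 + 11 + 31 + 93) / 4 = 49.5
Variance = sum((x_i - mean)^2) / n = 974.75
Std = sqrt(974.75) = 31.221
Z = (x - mean) / std
= (63 - 49.5) / 31.221
= 13.5 / 31.221
= 0.43

0.43


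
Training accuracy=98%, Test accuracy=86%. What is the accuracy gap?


Gap = train_accuracy - test_accuracy
= 98 - 86
= 12%
This gap suggests the model is overfitting.

12


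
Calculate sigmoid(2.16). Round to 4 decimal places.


sigmoid(z) = 1 / (1 + exp(-z))
exp(-(2.16)) = exp(-2.16) = 0.1153
1 + 0.1153 = 1.1153
1 / 1.1153 = 0.8966

0.8966


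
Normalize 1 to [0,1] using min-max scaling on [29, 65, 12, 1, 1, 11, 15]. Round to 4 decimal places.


Min = 1, Max = 65
Range = 65 - 1 = 64
Scaled = (x - min) / (max - min)
= (1 - 1) / 64
= 0 / 64
= 0.0000

0.0000


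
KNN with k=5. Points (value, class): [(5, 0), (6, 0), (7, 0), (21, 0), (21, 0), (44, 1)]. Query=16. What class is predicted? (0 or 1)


Distances from query 16:
Point 21 (class 0): distance = 5
Point 21 (class 0): distance = 5
Point 7 (class 0): distance = 9
Point 6 (class 0): distance = 10
Point 5 (class 0): distance = 11
K=5 nearest neighbors: classes = [0, 0, 0, 0, 0]
Votes for class 1: 0 / 5
Majority vote => class 0

0


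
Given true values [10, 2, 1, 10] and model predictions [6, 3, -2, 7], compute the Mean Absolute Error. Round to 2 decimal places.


Absolute errors: [4, 1, 3, 3]
Sum of absolute errors = 11
MAE = 11 / 4 = 2.75

2.75


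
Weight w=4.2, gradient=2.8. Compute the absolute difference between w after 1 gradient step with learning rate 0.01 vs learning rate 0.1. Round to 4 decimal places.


With lr=0.01: w_new = 4.2 - 0.01 * 2.8 = 4.172
With lr=0.1: w_new = 4.2 - 0.1 * 2.8 = 3.92
Absolute difference = |4.172 - 3.92|
= 0.2520

0.2520


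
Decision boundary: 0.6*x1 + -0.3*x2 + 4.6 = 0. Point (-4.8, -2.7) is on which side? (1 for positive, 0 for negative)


Compute 0.6 * -4.8 + -0.3 * -2.7 + 4.6
= -2.88 + 0.81 + 4.6
= 2.53
Since 2.53 >= 0, the point is on the positive side.

1


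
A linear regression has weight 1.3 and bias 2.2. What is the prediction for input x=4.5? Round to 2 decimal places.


y = 1.3 * 4.5 + (2.2)
= 5.85 + (2.2)
= 8.05

8.05


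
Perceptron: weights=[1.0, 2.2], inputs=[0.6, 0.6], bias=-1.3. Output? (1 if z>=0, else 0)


z = w . x + b
= 1.0*0.6 + 2.2*0.6 + -1.3
= 0.6 + 1.32 + -1.3
= 1.92 + -1.3
= 0.62
Since z = 0.62 >= 0, output = 1

1


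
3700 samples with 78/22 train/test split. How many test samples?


Train samples = 3700 * 78% = 2886
Test samples = 3700 - 2886
= 814

814


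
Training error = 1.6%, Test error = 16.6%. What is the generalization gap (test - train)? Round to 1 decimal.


Generalization gap = test_error - train_error
= 16.6 - 1.6
= 15.0%
A large gap suggests overfitting.

15.0


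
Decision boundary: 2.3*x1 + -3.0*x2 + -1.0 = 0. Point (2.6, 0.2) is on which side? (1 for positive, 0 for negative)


Compute 2.3 * 2.6 + -3.0 * 0.2 + -1.0
= 5.98 + -0.6 + -1.0
= 4.38
Since 4.38 >= 0, the point is on the positive side.

1


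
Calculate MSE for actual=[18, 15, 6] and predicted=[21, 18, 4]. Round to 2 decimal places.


Differences: [-3, -3, 2]
Squared errors: [9, 9, 4]
Sum of squared errors = 22
MSE = 22 / 3 = 7.33

7.33


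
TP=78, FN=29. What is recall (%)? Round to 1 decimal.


Recall = TP / (TP + FN) * 100
= 78 / (78 + 29)
= 78 / 107
= 0.729
= 72.9%

72.9


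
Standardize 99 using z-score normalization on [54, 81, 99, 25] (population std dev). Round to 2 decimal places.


Mean = (54 + 81 + 99 + 25) / 4 = 64.75
Variance = sum((x_i - mean)^2) / n = 783.1875
Std = sqrt(783.1875) = 27.9855
Z = (x - mean) / std
= (99 - 64.75) / 27.9855
= 34.25 / 27.9855
= 1.22

1.22


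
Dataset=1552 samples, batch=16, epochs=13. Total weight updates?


Iterations per epoch = 1552 / 16 = 97
Total updates = iterations_per_epoch * epochs
= 97 * 13
= 1261

1261


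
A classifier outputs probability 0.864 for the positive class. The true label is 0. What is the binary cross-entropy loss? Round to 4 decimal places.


For y=0: Loss = -log(1-p)
= -log(1 - 0.864)
= -log(0.136)
= -(-1.9951)
= 1.9951

1.9951


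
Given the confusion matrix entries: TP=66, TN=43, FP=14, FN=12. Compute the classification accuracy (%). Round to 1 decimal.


Accuracy = (TP + TN) / (TP + TN + FP + FN) * 100
= (66 + 43) / (66 + 43 + 14 + 12)
= 109 / 135
= 0.8074
= 80.7%

80.7


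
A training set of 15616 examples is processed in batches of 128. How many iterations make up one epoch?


Iterations per epoch = dataset_size / batch_size
= 15616 / 128
= 122

122


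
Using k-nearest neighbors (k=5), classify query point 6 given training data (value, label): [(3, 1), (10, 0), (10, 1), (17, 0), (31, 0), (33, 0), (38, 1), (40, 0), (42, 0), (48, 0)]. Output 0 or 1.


Distances from query 6:
Point 3 (class 1): distance = 3
Point 10 (class 0): distance = 4
Point 10 (class 1): distance = 4
Point 17 (class 0): distance = 11
Point 31 (class 0): distance = 25
K=5 nearest neighbors: classes = [1, 0, 1, 0, 0]
Votes for class 1: 2 / 5
Majority vote => class 0

0


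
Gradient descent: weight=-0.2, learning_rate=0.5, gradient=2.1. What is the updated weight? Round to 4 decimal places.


w_new = w_old - lr * gradient
= -0.2 - 0.5 * 2.1
= -0.2 - (1.05)
= -1.2500

-1.2500


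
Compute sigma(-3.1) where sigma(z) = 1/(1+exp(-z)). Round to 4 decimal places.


sigmoid(z) = 1 / (1 + exp(-z))
exp(-(-3.1)) = exp(3.1) = 22.198
1 + 22.198 = 23.198
1 / 23.198 = 0.0431

0.0431


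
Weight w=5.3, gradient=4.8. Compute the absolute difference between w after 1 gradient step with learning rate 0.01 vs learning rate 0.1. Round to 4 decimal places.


With lr=0.01: w_new = 5.3 - 0.01 * 4.8 = 5.252
With lr=0.1: w_new = 5.3 - 0.1 * 4.8 = 4.82
Absolute difference = |5.252 - 4.82|
= 0.4320

0.4320


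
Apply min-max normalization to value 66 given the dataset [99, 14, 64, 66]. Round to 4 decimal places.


Min = 14, Max = 99
Range = 99 - 14 = 85
Scaled = (x - min) / (max - min)
= (66 - 14) / 85
= 52 / 85
= 0.6118

0.6118


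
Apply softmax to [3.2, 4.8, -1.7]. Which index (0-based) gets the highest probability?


Softmax is a monotonic transformation, so it preserves the argmax.
We need to find the index of the maximum logit.
Index 0: 3.2
Index 1: 4.8
Index 2: -1.7
Maximum logit = 4.8 at index 1

1


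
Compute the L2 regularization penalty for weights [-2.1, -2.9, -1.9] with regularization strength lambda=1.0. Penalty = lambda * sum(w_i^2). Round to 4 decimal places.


Squaring each weight:
(-2.1)^2 = 4.41
(-2.9)^2 = 8.41
(-1.9)^2 = 3.61
Sum of squares = 16.43
Penalty = 1.0 * 16.43 = 16.4300

16.4300


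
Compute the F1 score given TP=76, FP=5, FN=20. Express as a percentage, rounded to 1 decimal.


Precision = TP / (TP + FP) = 76 / 81 = 0.9383
Recall = TP / (TP + FN) = 76 / 96 = 0.7917
F1 = 2 * P * R / (P + R)
= 2 * 0.9383 * 0.7917 / (0.9383 + 0.7917)
= 1.4856 / 1.7299
= 0.8588
As percentage: 85.9%

85.9


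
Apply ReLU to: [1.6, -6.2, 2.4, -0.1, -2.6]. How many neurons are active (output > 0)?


ReLU(x) = max(0, x) for each element:
ReLU(1.6) = 1.6
ReLU(-6.2) = 0
ReLU(2.4) = 2.4
ReLU(-0.1) = 0
ReLU(-2.6) = 0
Active neurons (>0): 2

2


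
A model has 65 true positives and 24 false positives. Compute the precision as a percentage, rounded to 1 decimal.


Precision = TP / (TP + FP) * 100
= 65 / (65 + 24)
= 65 / 89
= 0.7303
= 73.0%

73.0


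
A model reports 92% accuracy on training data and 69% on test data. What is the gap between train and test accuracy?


Gap = train_accuracy - test_accuracy
= 92 - 69
= 23%
This large gap strongly indicates overfitting.

23


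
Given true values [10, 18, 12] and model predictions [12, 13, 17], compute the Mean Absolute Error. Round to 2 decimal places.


Absolute errors: [2, 5, 5]
Sum of absolute errors = 12
MAE = 12 / 3 = 4.00

4.00


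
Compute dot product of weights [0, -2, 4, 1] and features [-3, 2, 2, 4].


Element-wise products:
0 * -3 = 0
-2 * 2 = -4
4 * 2 = 8
1 * 4 = 4
Sum = 0 + -4 + 8 + 4
= 8

8


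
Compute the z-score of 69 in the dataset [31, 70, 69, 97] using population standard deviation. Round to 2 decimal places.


Mean = (31 + 70 + 69 + 97) / 4 = 66.75
Variance = sum((x_i - mean)^2) / n = 552.1875
Std = sqrt(552.1875) = 23.4987
Z = (x - mean) / std
= (69 - 66.75) / 23.4987
= 2.25 / 23.4987
= 0.10

0.10


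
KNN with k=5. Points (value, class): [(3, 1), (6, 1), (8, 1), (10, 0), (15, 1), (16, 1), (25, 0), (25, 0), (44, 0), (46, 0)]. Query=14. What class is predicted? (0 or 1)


Distances from query 14:
Point 15 (class 1): distance = 1
Point 16 (class 1): distance = 2
Point 10 (class 0): distance = 4
Point 8 (class 1): distance = 6
Point 6 (class 1): distance = 8
K=5 nearest neighbors: classes = [1, 1, 0, 1, 1]
Votes for class 1: 4 / 5
Majority vote => class 1

1


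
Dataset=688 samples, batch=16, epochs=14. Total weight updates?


Iterations per epoch = 688 / 16 = 43
Total updates = iterations_per_epoch * epochs
= 43 * 14
= 602

602


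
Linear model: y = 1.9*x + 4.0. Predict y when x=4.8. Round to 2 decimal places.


y = 1.9 * 4.8 + (4.0)
= 9.12 + (4.0)
= 13.12

13.12


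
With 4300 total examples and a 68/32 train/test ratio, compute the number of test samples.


Train samples = 4300 * 68% = 2924
Test samples = 4300 - 2924
= 1376

1376


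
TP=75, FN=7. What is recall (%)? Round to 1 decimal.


Recall = TP / (TP + FN) * 100
= 75 / (75 + 7)
= 75 / 82
= 0.9146
= 91.5%

91.5


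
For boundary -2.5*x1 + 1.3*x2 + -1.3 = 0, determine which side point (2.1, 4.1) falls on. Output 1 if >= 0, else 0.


Compute -2.5 * 2.1 + 1.3 * 4.1 + -1.3
= -5.25 + 5.33 + -1.3
= -1.22
Since -1.22 < 0, the point is on the negative side.

0


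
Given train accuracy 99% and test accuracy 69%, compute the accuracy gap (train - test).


Gap = train_accuracy - test_accuracy
= 99 - 69
= 30%
This large gap strongly indicates overfitting.

30


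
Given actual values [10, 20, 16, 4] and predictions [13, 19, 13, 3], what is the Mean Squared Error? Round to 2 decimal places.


Differences: [-3, 1, 3, 1]
Squared errors: [9, 1, 9, 1]
Sum of squared errors = 20
MSE = 20 / 4 = 5.00

5.00


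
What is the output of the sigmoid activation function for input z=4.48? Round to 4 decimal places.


sigmoid(z) = 1 / (1 + exp(-z))
exp(-(4.48)) = exp(-4.48) = 0.0113
1 + 0.0113 = 1.0113
1 / 1.0113 = 0.9888

0.9888


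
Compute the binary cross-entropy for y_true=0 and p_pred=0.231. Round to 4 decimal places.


For y=0: Loss = -log(1-p)
= -log(1 - 0.231)
= -log(0.769)
= -(-0.2627)
= 0.2627

0.2627


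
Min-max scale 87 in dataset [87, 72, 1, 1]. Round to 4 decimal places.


Min = 1, Max = 87
Range = 87 - 1 = 86
Scaled = (x - min) / (max - min)
= (87 - 1) / 86
= 86 / 86
= 1.0000

1.0000


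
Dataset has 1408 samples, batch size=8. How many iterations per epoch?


Iterations per epoch = dataset_size / batch_size
= 1408 / 8
= 176

176


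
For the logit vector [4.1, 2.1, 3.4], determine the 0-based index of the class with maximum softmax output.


Softmax is a monotonic transformation, so it preserves the argmax.
We need to find the index of the maximum logit.
Index 0: 4.1
Index 1: 2.1
Index 2: 3.4
Maximum logit = 4.1 at index 0

0


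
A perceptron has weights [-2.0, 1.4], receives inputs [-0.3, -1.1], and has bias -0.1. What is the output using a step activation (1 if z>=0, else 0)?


z = w . x + b
= -2.0*-0.3 + 1.4*-1.1 + -0.1
= 0.6 + -1.54 + -0.1
= -0.94 + -0.1
= -1.04
Since z = -1.04 < 0, output = 0

0


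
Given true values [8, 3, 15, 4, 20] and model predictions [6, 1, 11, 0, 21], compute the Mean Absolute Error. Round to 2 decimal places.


Absolute errors: [2, 2, 4, 4, 1]
Sum of absolute errors = 13
MAE = 13 / 5 = 2.60

2.60


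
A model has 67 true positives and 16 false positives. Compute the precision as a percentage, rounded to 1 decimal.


Precision = TP / (TP + FP) * 100
= 67 / (67 + 16)
= 67 / 83
= 0.8072
= 80.7%

80.7


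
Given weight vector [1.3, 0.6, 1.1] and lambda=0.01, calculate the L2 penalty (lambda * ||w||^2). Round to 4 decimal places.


Squaring each weight:
1.3^2 = 1.69
0.6^2 = 0.36
1.1^2 = 1.21
Sum of squares = 3.26
Penalty = 0.01 * 3.26 = 0.0326

0.0326


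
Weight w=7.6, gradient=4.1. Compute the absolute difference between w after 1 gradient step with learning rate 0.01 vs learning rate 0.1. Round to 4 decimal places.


With lr=0.01: w_new = 7.6 - 0.01 * 4.1 = 7.559
With lr=0.1: w_new = 7.6 - 0.1 * 4.1 = 7.19
Absolute difference = |7.559 - 7.19|
= 0.3690

0.3690


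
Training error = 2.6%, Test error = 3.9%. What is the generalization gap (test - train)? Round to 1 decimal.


Generalization gap = test_error - train_error
= 3.9 - 2.6
= 1.3%
A small gap suggests good generalization.

1.3


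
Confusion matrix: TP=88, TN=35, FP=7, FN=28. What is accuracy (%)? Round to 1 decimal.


Accuracy = (TP + TN) / (TP + TN + FP + FN) * 100
= (88 + 35) / (88 + 35 + 7 + 28)
= 123 / 158
= 0.7785
= 77.8%

77.8


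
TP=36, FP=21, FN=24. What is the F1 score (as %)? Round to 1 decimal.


Precision = TP / (TP + FP) = 36 / 57 = 0.6316
Recall = TP / (TP + FN) = 36 / 60 = 0.6
F1 = 2 * P * R / (P + R)
= 2 * 0.6316 * 0.6 / (0.6316 + 0.6)
= 0.7579 / 1.2316
= 0.6154
As percentage: 61.5%

61.5


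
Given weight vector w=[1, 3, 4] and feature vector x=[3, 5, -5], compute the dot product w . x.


Element-wise products:
1 * 3 = 3
3 * 5 = 15
4 * -5 = -20
Sum = 3 + 15 + -20
= -2

-2


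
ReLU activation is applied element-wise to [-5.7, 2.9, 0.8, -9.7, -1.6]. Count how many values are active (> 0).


ReLU(x) = max(0, x) for each element:
ReLU(-5.7) = 0
ReLU(2.9) = 2.9
ReLU(0.8) = 0.8
ReLU(-9.7) = 0
ReLU(-1.6) = 0
Active neurons (>0): 2

2
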